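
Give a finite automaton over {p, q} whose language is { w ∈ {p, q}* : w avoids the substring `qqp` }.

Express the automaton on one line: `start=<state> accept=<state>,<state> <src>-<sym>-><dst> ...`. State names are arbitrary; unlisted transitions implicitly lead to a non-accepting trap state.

Track partial matches of the forbidden pattern `qqp`. State D is a dead state reached once `qqp` has occurred; every other state accepts. A means no part of `qqp` is currently matched.
With 4 states:
       p  q 
>* A   A  B 
 * B   A  C 
 * C   D  C 
   D   D  D 
(> = start, * = accepting)

start=A accept=A,B,C A-p->A A-q->B B-p->A B-q->C C-p->D C-q->C D-p->D D-q->D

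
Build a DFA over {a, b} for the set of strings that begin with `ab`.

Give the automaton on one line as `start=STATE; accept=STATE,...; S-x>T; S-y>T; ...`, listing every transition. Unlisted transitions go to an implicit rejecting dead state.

Walk along `ab` while the input agrees: from s0 take `a` to s1, and so on. Any deviation drops to the rejecting sink s3. Once s2 is reached the prefix is confirmed and every continuation is accepted.
4 states suffice.
        a   b  
>  s0   s1  s3 
   s1   s3  s2 
 * s2   s2  s2 
   s3   s3  s3 
(> = start, * = accepting)

start=s0; accept=s2; s0-a>s1; s0-b>s3; s1-a>s3; s1-b>s2; s2-a>s2; s2-b>s2; s3-a>s3; s3-b>s3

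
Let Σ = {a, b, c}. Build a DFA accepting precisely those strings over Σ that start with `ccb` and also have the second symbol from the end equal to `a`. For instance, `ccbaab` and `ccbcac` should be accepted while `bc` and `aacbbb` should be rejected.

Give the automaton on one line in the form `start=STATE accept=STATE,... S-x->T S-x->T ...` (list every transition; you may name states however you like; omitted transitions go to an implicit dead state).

Build one automaton per condition and run them in lockstep. The first has 5 states tracking whether the input so far still matches the prefix `ccb`; the second has 13 states tracking the last 2 symbols read. A product state is a pair (one from each), accepting exactly when both do.
A 23-state machine:
          a    b    c  
>  q0     q1   q2   q3 
   q1     q4   q5   q6 
   q2     q7   q8   q9 
   q3    q10  q11  q12 
   q4     q4   q5   q6 
   q5     q7   q8   q9 
   q6    q10  q11  q13 
   q7     q4   q5   q6 
   q8     q7   q8   q9 
   q9    q10  q11  q13 
   q10    q4   q5   q6 
   q11    q7   q8   q9 
   q12   q10  q14  q13 
   q13   q10  q11  q13 
   q14   q15  q16  q17 
   q15   q18  q19  q20 
   q16   q15  q16  q17 
   q17   q21  q14  q22 
 * q18   q18  q19  q20 
 * q19   q15  q16  q17 
 * q20   q21  q14  q22 
   q21   q18  q19  q20 
   q22   q21  q14  q22 
(> = start, * = accepting)

start=q0 accept=q18,q19,q20 q0-a->q1 q0-b->q2 q0-c->q3 q1-a->q4 q1-b->q5 q1-c->q6 q2-a->q7 q2-b->q8 q2-c->q9 q3-a->q10 q3-b->q11 q3-c->q12 q4-a->q4 q4-b->q5 q4-c->q6 q5-a->q7 q5-b->q8 q5-c->q9 q6-a->q10 q6-b->q11 q6-c->q13 q7-a->q4 q7-b->q5 q7-c->q6 q8-a->q7 q8-b->q8 q8-c->q9 q9-a->q10 q9-b->q11 q9-c->q13 q10-a->q4 q10-b->q5 q10-c->q6 q11-a->q7 q11-b->q8 q11-c->q9 q12-a->q10 q12-b->q14 q12-c->q13 q13-a->q10 q13-b->q11 q13-c->q13 q14-a->q15 q14-b->q16 q14-c->q17 q15-a->q18 q15-b->q19 q15-c->q20 q16-a->q15 q16-b->q16 q16-c->q17 q17-a->q21 q17-b->q14 q17-c->q22 q18-a->q18 q18-b->q19 q18-c->q20 q19-a->q15 q19-b->q16 q19-c->q17 q20-a->q21 q20-b->q14 q20-c->q22 q21-a->q18 q21-b->q19 q21-c->q20 q22-a->q21 q22-b->q14 q22-c->q22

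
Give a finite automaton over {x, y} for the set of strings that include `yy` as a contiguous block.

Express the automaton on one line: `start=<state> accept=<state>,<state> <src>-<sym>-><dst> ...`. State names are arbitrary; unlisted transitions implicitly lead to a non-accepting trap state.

States q0..q1 record the length of the longest prefix of `yy` that matches the current input suffix. Reaching q2 means `yy` has been seen, and we stay there forever. Accept from q2.
With 3 states:
        x   y  
>  q0   q0  q1 
   q1   q0  q2 
 * q2   q2  q2 
(> = start, * = accepting)

start=q0 accept=q2 q0-x->q0 q0-y->q1 q1-x->q0 q1-y->q2 q2-x->q2 q2-y->q2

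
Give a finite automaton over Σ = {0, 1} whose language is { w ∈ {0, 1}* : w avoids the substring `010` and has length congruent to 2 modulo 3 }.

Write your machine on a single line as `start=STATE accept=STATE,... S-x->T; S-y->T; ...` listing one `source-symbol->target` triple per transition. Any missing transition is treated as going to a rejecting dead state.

Build one automaton per condition and run them in lockstep. One (4 states) tracks partial matches of the forbidden pattern `010`; the other (3 states) tracks the input length modulo 3. Each combined state is a pair, one component from each; accept when both components accept.
A 12-state machine:
          0    1  
>  q0     q1   q2 
   q1     q3   q4 
   q2     q3   q5 
 * q3     q6   q7 
 * q4     q8   q0 
 * q5     q6   q0 
   q6     q1   q9 
   q7    q10   q2 
   q8    q10  q10 
   q9    q11   q5 
   q10   q11  q11 
   q11    q8   q8 
(> = start, * = accepting)

start=q0; accept=q3,q4,q5; q0-0->q1; q0-1->q2; q1-0->q3; q1-1->q4; q2-0->q3; q2-1->q5; q3-0->q6; q3-1->q7; q4-0->q8; q4-1->q0; q5-0->q6; q5-1->q0; q6-0->q1; q6-1->q9; q7-0->q10; q7-1->q2; q8-0->q10; q8-1->q10; q9-0->q11; q9-1->q5; q10-0->q11; q10-1->q11; q11-0->q8; q11-1->q8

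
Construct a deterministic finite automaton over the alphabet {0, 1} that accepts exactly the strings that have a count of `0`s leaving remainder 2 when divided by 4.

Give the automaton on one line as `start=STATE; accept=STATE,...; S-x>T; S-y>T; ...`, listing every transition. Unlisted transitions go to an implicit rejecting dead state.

Keep the running count of `0`s modulo 4: each `0` advances along the cycle q0 → q1 → q2 → q3 → q0 while other symbols loop. Accept at q2.
        0   1  
>  q0   q1  q0 
   q1   q2  q1 
 * q2   q3  q2 
   q3   q0  q3 
(> = start, * = accepting)

start=q0; accept=q2; q0-0>q1; q0-1>q0; q1-0>q2; q1-1>q1; q2-0>q3; q2-1>q2; q3-0>q0; q3-1>q3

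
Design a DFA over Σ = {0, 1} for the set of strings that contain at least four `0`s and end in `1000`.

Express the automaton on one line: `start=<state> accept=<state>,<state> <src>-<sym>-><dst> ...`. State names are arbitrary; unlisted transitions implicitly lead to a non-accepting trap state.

Handle the two conditions separately and then intersect. One (6 states) tracks the count of `0`s, saturating at 5; the other (5 states) tracks how much of the suffix `1000` has currently been matched. Each combined state is a pair, one component from each; accept when both components accept.
          0    1  
>  q0     q1   q2 
   q1     q3   q4 
   q2     q5   q2 
   q3     q6   q7 
   q4     q8   q4 
   q5     q9   q4 
   q6    q10  q11 
   q7    q12   q7 
   q8    q13   q7 
   q9    q14   q7 
   q10   q15  q16 
   q11   q17  q11 
   q12   q18  q11 
   q13   q19  q11 
   q14   q10  q11 
   q15   q15  q20 
   q16   q21  q16 
   q17   q22  q16 
   q18   q23  q16 
 * q19   q15  q16 
   q20   q21  q20 
   q21   q22  q20 
   q22   q23  q20 
 * q23   q15  q20 
(> = start, * = accepting)

start=q0 accept=q19,q23 q0-0->q1 q0-1->q2 q1-0->q3 q1-1->q4 q2-0->q5 q2-1->q2 q3-0->q6 q3-1->q7 q4-0->q8 q4-1->q4 q5-0->q9 q5-1->q4 q6-0->q10 q6-1->q11 q7-0->q12 q7-1->q7 q8-0->q13 q8-1->q7 q9-0->q14 q9-1->q7 q10-0->q15 q10-1->q16 q11-0->q17 q11-1->q11 q12-0->q18 q12-1->q11 q13-0->q19 q13-1->q11 q14-0->q10 q14-1->q11 q15-0->q15 q15-1->q20 q16-0->q21 q16-1->q16 q17-0->q22 q17-1->q16 q18-0->q23 q18-1->q16 q19-0->q15 q19-1->q16 q20-0->q21 q20-1->q20 q21-0->q22 q21-1->q20 q22-0->q23 q22-1->q20 q23-0->q15 q23-1->q20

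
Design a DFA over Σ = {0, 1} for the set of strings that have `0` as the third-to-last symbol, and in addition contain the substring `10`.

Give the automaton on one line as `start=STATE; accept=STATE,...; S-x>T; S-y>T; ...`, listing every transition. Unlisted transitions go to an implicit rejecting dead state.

start=A; accept=F,I,J,K; A-0>B; A-1>C; B-0>B; B-1>D; C-0>E; C-1>C; D-0>F; D-1>C; E-0>G; E-1>H; F-0>G; F-1>H; G-0>I; G-1>J; H-0>F; H-1>K; I-0>I; I-1>J; J-0>F; J-1>K; K-0>E; K-1>C

Build one automaton per condition and run them in lockstep. One (15 states) tracks the last 3 symbols read; the other (3 states) tracks whether and how much of `10` has been seen. Each combined state is a pair, one component from each; accept when both components accept. Equivalent product states are then merged.
An 11-state machine:
       0  1 
>  A   B  C 
   B   B  D 
   C   E  C 
   D   F  C 
   E   G  H 
 * F   G  H 
   G   I  J 
   H   F  K 
 * I   I  J 
 * J   F  K 
 * K   E  C 
(> = start, * = accepting)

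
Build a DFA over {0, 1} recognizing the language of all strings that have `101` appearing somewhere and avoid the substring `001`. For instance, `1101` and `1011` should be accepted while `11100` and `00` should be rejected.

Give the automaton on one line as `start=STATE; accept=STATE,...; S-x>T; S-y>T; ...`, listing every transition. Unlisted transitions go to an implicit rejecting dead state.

Run two small machines in parallel and take their product. The first has 4 states tracking whether and how much of `101` has been seen; the second has 4 states tracking partial matches of the forbidden pattern `001`. A product state is a pair (one from each), accepting exactly when both do.
A 12-state machine:
          0    1  
>  S0     S1   S2 
   S1     S3   S2 
   S2     S4   S2 
   S3     S3   S5 
   S4     S3   S6 
   S5     S7   S5 
 * S6     S8   S6 
   S7     S9  S10 
 * S8    S11   S6 
   S9     S9   S5 
   S10   S10  S10 
 * S11   S11  S10 
(> = start, * = accepting)

start=S0; accept=S6,S8,S11; S0-0>S1; S0-1>S2; S1-0>S3; S1-1>S2; S2-0>S4; S2-1>S2; S3-0>S3; S3-1>S5; S4-0>S3; S4-1>S6; S5-0>S7; S5-1>S5; S6-0>S8; S6-1>S6; S7-0>S9; S7-1>S10; S8-0>S11; S8-1>S6; S9-0>S9; S9-1>S5; S10-0>S10; S10-1>S10; S11-0>S11; S11-1>S10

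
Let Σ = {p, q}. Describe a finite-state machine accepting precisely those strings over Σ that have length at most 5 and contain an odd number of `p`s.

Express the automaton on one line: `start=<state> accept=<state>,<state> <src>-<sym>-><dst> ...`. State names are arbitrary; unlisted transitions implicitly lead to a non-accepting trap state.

start=s0 accept=s1,s4,s5,s8,s9 s0-p->s1 s0-q->s2 s1-p->s3 s1-q->s4 s2-p->s4 s2-q->s3 s3-p->s5 s3-q->s6 s4-p->s6 s4-q->s5 s5-p->s7 s5-q->s8 s6-p->s8 s6-q->s7 s7-p->s9 s7-q->s10 s8-p->s10 s8-q->s9 s9-p->s11 s9-q->s12 s10-p->s12 s10-q->s11 s11-p->s12 s11-q->s11 s12-p->s11 s12-q->s12

Handle the two conditions separately and then intersect. One (7 states) tracks the input length, saturating at 6; the other (2 states) tracks the count of `p`s modulo 2. Each combined state is a pair, one component from each; accept when both components accept.
13 states suffice.
          p    q  
>  s0     s1   s2 
 * s1     s3   s4 
   s2     s4   s3 
   s3     s5   s6 
 * s4     s6   s5 
 * s5     s7   s8 
   s6     s8   s7 
   s7     s9  s10 
 * s8    s10   s9 
 * s9    s11  s12 
   s10   s12  s11 
   s11   s12  s11 
   s12   s11  s12 
(> = start, * = accepting)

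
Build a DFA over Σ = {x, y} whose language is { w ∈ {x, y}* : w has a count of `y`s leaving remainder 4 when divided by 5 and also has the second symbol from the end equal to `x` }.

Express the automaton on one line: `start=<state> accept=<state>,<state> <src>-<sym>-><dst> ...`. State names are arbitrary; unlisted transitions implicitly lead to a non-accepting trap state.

start=q0 accept=q6,q8 q0-x->q0 q0-y->q1 q1-x->q1 q1-y->q2 q2-x->q2 q2-y->q3 q3-x->q4 q3-y->q5 q4-x->q4 q4-y->q6 q5-x->q7 q5-y->q0 q6-x->q7 q6-y->q0 q7-x->q8 q7-y->q0 q8-x->q8 q8-y->q0

Build one automaton per condition and run them in lockstep. One (5 states) tracks the count of `y`s modulo 5; the other (7 states) tracks the last 2 symbols read. Each combined state is a pair, one component from each; accept when both components accept. After merging equivalent states the machine shrinks.
With 9 states:
        x   y  
>  q0   q0  q1 
   q1   q1  q2 
   q2   q2  q3 
   q3   q4  q5 
   q4   q4  q6 
   q5   q7  q0 
 * q6   q7  q0 
   q7   q8  q0 
 * q8   q8  q0 
(> = start, * = accepting)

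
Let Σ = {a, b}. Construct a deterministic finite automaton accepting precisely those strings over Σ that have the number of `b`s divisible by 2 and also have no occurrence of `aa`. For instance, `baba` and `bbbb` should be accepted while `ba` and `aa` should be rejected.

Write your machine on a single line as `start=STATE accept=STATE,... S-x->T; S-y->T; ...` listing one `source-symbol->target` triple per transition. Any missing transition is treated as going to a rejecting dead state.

start=S0; accept=S0,S1; S0-a->S1; S0-b->S2; S1-a->S3; S1-b->S2; S2-a->S4; S2-b->S0; S3-a->S3; S3-b->S5; S4-a->S5; S4-b->S0; S5-a->S5; S5-b->S3

Run two small machines in parallel and take their product. One (2 states) tracks the count of `b`s modulo 2; the other (3 states) tracks partial matches of the forbidden pattern `aa`. Each combined state is a pair, one component from each; accept when both components accept.
With 6 states:
        a   b  
>* S0   S1  S2 
 * S1   S3  S2 
   S2   S4  S0 
   S3   S3  S5 
   S4   S5  S0 
   S5   S5  S3 
(> = start, * = accepting)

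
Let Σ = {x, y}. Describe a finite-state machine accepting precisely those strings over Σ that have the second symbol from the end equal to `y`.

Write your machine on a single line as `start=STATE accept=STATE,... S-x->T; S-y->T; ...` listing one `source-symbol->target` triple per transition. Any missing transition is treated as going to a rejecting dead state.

start=s0; accept=s5,s6; s0-x->s1; s0-y->s2; s1-x->s3; s1-y->s4; s2-x->s5; s2-y->s6; s3-x->s3; s3-y->s4; s4-x->s5; s4-y->s6; s5-x->s3; s5-y->s4; s6-x->s5; s6-y->s6

Because acceptance depends on a position counted from the end, the machine has to buffer the most recent 2 symbols. Make each state the string of the last up-to-2 symbols read; on input `x` shift the window left and append `x`. Accept when the buffered window has length 2 and begins with `y`.
        x   y  
>  s0   s1  s2 
   s1   s3  s4 
   s2   s5  s6 
   s3   s3  s4 
   s4   s5  s6 
 * s5   s3  s4 
 * s6   s5  s6 
(> = start, * = accepting)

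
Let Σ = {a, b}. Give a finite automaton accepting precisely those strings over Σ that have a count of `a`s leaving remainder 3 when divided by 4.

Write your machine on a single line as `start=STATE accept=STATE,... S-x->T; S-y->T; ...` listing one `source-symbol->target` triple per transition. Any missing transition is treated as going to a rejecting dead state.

Keep the running count of `a`s modulo 4: each `a` advances along the cycle s0 → s1 → s2 → s3 → s0 while other symbols loop. Accept at s3.
A 4-state machine:
        a   b  
>  s0   s1  s0 
   s1   s2  s1 
   s2   s3  s2 
 * s3   s0  s3 
(> = start, * = accepting)

start=s0; accept=s3; s0-a->s1; s0-b->s0; s1-a->s2; s1-b->s1; s2-a->s3; s2-b->s2; s3-a->s0; s3-b->s3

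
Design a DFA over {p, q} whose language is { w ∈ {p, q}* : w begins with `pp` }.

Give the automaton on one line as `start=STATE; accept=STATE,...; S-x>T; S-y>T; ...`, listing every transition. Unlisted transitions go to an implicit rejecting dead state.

start=A; accept=C; A-p>B; A-q>D; B-p>C; B-q>D; C-p>C; C-q>C; D-p>D; D-q>D

Check the first 2 symbols one by one: A through B record how many have matched `pp` so far; any wrong symbol goes to the dead state D. After all 2 match we enter the accepting sink C.
       p  q 
>  A   B  D 
   B   C  D 
 * C   C  C 
   D   D  D 
(> = start, * = accepting)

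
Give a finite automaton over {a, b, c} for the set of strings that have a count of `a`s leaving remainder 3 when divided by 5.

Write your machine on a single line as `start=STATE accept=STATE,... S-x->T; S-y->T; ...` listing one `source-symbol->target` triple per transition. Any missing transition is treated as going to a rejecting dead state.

Keep the running count of `a`s modulo 5: each `a` advances along the cycle q0 → q1 → q2 → q3 → q4 → q0 while other symbols loop. Accept at q3.
A 5-state machine:
        a   b   c  
>  q0   q1  q0  q0 
   q1   q2  q1  q1 
   q2   q3  q2  q2 
 * q3   q4  q3  q3 
   q4   q0  q4  q4 
(> = start, * = accepting)

start=q0; accept=q3; q0-a->q1; q0-b->q0; q0-c->q0; q1-a->q2; q1-b->q1; q1-c->q1; q2-a->q3; q2-b->q2; q2-c->q2; q3-a->q4; q3-b->q3; q3-c->q3; q4-a->q0; q4-b->q4; q4-c->q4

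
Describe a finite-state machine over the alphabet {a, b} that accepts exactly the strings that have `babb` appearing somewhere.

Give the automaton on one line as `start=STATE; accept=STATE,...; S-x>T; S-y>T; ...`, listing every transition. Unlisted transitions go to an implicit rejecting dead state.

start=S0; accept=S4; S0-a>S0; S0-b>S1; S1-a>S2; S1-b>S1; S2-a>S0; S2-b>S3; S3-a>S2; S3-b>S4; S4-a>S4; S4-b>S4

Track how much of `babb` has been matched so far: state S0 is no progress, S4 is the absorbing accept state reached once `babb` has occurred. Intermediate states record partial matches; on a mismatch, fall back to the longest reusable overlap.
With 5 states:
        a   b  
>  S0   S0  S1 
   S1   S2  S1 
   S2   S0  S3 
   S3   S2  S4 
 * S4   S4  S4 
(> = start, * = accepting)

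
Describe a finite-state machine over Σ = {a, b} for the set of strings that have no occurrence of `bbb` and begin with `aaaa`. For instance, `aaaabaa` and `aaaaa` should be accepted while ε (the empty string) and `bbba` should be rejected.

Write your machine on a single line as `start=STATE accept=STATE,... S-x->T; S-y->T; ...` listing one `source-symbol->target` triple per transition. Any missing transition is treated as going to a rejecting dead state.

start=s0; accept=s5,s6,s7; s0-a->s1; s0-b->s2; s1-a->s3; s1-b->s2; s2-a->s2; s2-b->s2; s3-a->s4; s3-b->s2; s4-a->s5; s4-b->s2; s5-a->s5; s5-b->s6; s6-a->s5; s6-b->s7; s7-a->s5; s7-b->s2

Run two small machines in parallel and take their product. One (4 states) tracks partial matches of the forbidden pattern `bbb`; the other (6 states) tracks whether the input so far still matches the prefix `aaaa`. Each combined state is a pair, one component from each; accept when both components accept. After merging equivalent states the machine shrinks.
        a   b  
>  s0   s1  s2 
   s1   s3  s2 
   s2   s2  s2 
   s3   s4  s2 
   s4   s5  s2 
 * s5   s5  s6 
 * s6   s5  s7 
 * s7   s5  s2 
(> = start, * = accepting)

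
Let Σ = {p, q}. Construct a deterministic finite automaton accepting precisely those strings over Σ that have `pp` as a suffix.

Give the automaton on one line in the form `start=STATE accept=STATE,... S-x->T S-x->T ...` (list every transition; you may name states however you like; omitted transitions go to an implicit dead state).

Let each state record the length of the longest suffix of the input read so far that is also a prefix of `pp`. s1 means the last symbol is `p`; s2 means the last 2 symbols are `pp`. Accept only at s2, where the string currently ends in `pp`.
        p   q  
>  s0   s1  s0 
   s1   s2  s0 
 * s2   s2  s0 
(> = start, * = accepting)

start=s0 accept=s2 s0-p->s1 s0-q->s0 s1-p->s2 s1-q->s0 s2-p->s2 s2-q->s0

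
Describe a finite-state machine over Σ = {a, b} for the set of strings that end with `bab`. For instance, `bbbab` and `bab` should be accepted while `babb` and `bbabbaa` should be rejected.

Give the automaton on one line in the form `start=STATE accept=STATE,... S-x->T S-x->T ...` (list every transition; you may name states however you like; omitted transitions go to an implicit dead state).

Remember how much of `bab` the current input suffix matches. State s0 means no match yet; s1 means the last symbol is `b`; s2 means the last 2 symbols are `ba`; s3 means the last 3 symbols are `bab`. Only s3 accepts. On a mismatch, fall back to the longest proper suffix that is still a prefix of `bab`.
        a   b  
>  s0   s0  s1 
   s1   s2  s1 
   s2   s0  s3 
 * s3   s2  s1 
(> = start, * = accepting)

start=s0 accept=s3 s0-a->s0 s0-b->s1 s1-a->s2 s1-b->s1 s2-a->s0 s2-b->s3 s3-a->s2 s3-b->s1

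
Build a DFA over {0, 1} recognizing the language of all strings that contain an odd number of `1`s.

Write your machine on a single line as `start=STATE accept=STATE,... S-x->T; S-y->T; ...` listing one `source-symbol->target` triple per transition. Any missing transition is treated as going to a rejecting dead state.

start=q0; accept=q1; q0-0->q0; q0-1->q1; q1-0->q1; q1-1->q0

Keep the running count of `1`s modulo 2: each `1` advances along the cycle q0 → q1 → q0 while other symbols loop. Accept at q1.
2 states suffice.
        0   1  
>  q0   q0  q1 
 * q1   q1  q0 
(> = start, * = accepting)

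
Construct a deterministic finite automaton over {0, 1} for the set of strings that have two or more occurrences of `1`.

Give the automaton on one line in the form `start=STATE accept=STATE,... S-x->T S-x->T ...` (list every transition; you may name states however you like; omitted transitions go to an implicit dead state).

Count `1`s, saturating at 3: states S0 through S2 mean 0 through 2 `1`s seen; S3 means more than 2. Each `1` increments (capped at S3); other symbols loop. Accept from {S2, S3}.
With 4 states:
        0   1  
>  S0   S0  S1 
   S1   S1  S2 
 * S2   S2  S3 
 * S3   S3  S3 
(> = start, * = accepting)

start=S0 accept=S2,S3 S0-0->S0 S0-1->S1 S1-0->S1 S1-1->S2 S2-0->S2 S2-1->S3 S3-0->S3 S3-1->S3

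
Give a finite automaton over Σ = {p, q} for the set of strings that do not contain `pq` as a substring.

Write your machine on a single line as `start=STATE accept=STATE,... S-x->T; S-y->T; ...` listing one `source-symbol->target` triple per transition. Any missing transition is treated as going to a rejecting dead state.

This is the complement of 'contains `pq`'. Use the same substring-matching states — S0 through S2 holding how much of `pq` has just been matched — but flip the accepting set: everything except the trap S2 accepts.
A 3-state machine:
        p   q  
>* S0   S1  S0 
 * S1   S1  S2 
   S2   S2  S2 
(> = start, * = accepting)

start=S0; accept=S0,S1; S0-p->S1; S0-q->S0; S1-p->S1; S1-q->S2; S2-p->S2; S2-q->S2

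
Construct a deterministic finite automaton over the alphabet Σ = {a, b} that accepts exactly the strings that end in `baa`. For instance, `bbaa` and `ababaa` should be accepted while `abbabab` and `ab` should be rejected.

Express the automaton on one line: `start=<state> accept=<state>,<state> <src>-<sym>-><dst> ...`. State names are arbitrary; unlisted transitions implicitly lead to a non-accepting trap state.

Let each state record the length of the longest suffix of the input read so far that is also a prefix of `baa`. q1 means the last symbol is `b`; q2 means the last 2 symbols are `ba`; q3 means the last 3 symbols are `baa`. Accept only at q3, where the string currently ends in `baa`.
A 4-state machine:
        a   b  
>  q0   q0  q1 
   q1   q2  q1 
   q2   q3  q1 
 * q3   q0  q1 
(> = start, * = accepting)

start=q0 accept=q3 q0-a->q0 q0-b->q1 q1-a->q2 q1-b->q1 q2-a->q3 q2-b->q1 q3-a->q0 q3-b->q1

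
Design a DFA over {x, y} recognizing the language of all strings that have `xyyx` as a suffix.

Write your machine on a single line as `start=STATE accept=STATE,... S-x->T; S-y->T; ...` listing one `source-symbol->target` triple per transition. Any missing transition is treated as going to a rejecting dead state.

Let each state record the length of the longest suffix of the input read so far that is also a prefix of `xyyx`. q1 means the last symbol is `x`; q2 means the last 2 symbols are `xy`; q3 means the last 3 symbols are `xyy`; q4 means the last 4 symbols are `xyyx`. Accept only at q4, where the string currently ends in `xyyx`.
        x   y  
>  q0   q1  q0 
   q1   q1  q2 
   q2   q1  q3 
   q3   q4  q0 
 * q4   q1  q2 
(> = start, * = accepting)

start=q0; accept=q4; q0-x->q1; q0-y->q0; q1-x->q1; q1-y->q2; q2-x->q1; q2-y->q3; q3-x->q4; q3-y->q0; q4-x->q1; q4-y->q2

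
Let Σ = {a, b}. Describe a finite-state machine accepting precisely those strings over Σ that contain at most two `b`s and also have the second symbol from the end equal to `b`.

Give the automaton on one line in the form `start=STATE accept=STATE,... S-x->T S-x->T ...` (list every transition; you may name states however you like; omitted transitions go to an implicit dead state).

start=s0 accept=s5,s6,s9 s0-a->s1 s0-b->s2 s1-a->s3 s1-b->s4 s2-a->s5 s2-b->s6 s3-a->s3 s3-b->s4 s4-a->s5 s4-b->s6 s5-a->s7 s5-b->s8 s6-a->s9 s6-b->s10 s7-a->s7 s7-b->s8 s8-a->s9 s8-b->s10 s9-a->s11 s9-b->s12 s10-a->s13 s10-b->s10 s11-a->s11 s11-b->s12 s12-a->s13 s12-b->s10 s13-a->s14 s13-b->s12 s14-a->s14 s14-b->s12

Run two small machines in parallel and take their product. One (4 states) tracks the count of `b`s, saturating at 3; the other (7 states) tracks the last 2 symbols read. Each combined state is a pair, one component from each; accept when both components accept.
          a    b  
>  s0     s1   s2 
   s1     s3   s4 
   s2     s5   s6 
   s3     s3   s4 
   s4     s5   s6 
 * s5     s7   s8 
 * s6     s9  s10 
   s7     s7   s8 
   s8     s9  s10 
 * s9    s11  s12 
   s10   s13  s10 
   s11   s11  s12 
   s12   s13  s10 
   s13   s14  s12 
   s14   s14  s12 
(> = start, * = accepting)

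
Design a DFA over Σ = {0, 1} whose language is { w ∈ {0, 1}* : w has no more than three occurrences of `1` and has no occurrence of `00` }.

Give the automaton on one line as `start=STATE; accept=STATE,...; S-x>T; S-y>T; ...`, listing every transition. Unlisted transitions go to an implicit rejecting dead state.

start=S0; accept=S0,S1,S2,S4,S5,S6,S7,S8; S0-0>S1; S0-1>S2; S1-0>S3; S1-1>S2; S2-0>S4; S2-1>S5; S3-0>S3; S3-1>S3; S4-0>S3; S4-1>S5; S5-0>S6; S5-1>S7; S6-0>S3; S6-1>S7; S7-0>S8; S7-1>S3; S8-0>S3; S8-1>S3

Build one automaton per condition and run them in lockstep. One (5 states) tracks the count of `1`s, saturating at 4; the other (3 states) tracks partial matches of the forbidden pattern `00`. Each combined state is a pair, one component from each; accept when both components accept. Equivalent product states are then merged.
9 states suffice.
        0   1  
>* S0   S1  S2 
 * S1   S3  S2 
 * S2   S4  S5 
   S3   S3  S3 
 * S4   S3  S5 
 * S5   S6  S7 
 * S6   S3  S7 
 * S7   S8  S3 
 * S8   S3  S3 
(> = start, * = accepting)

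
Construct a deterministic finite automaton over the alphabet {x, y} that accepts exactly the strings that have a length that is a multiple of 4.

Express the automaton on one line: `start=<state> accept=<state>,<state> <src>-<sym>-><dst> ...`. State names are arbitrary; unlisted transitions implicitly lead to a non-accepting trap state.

Count input length modulo 4: every symbol advances one step around the cycle A → B → C → D → A. Accept at A.
       x  y 
>* A   B  B 
   B   C  C 
   C   D  D 
   D   A  A 
(> = start, * = accepting)

start=A accept=A A-x->B A-y->B B-x->C B-y->C C-x->D C-y->D D-x->A D-y->A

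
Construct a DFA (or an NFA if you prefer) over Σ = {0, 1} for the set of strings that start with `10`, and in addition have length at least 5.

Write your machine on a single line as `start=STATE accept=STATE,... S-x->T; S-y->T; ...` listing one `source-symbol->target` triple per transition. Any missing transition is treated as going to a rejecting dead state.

start=q0; accept=q10,q12; q0-0->q1; q0-1->q2; q1-0->q3; q1-1->q3; q2-0->q4; q2-1->q3; q3-0->q5; q3-1->q5; q4-0->q6; q4-1->q6; q5-0->q7; q5-1->q7; q6-0->q8; q6-1->q8; q7-0->q9; q7-1->q9; q8-0->q10; q8-1->q10; q9-0->q11; q9-1->q11; q10-0->q12; q10-1->q12; q11-0->q11; q11-1->q11; q12-0->q12; q12-1->q12

Build one automaton per condition and run them in lockstep. One (4 states) tracks whether the input so far still matches the prefix `10`; the other (7 states) tracks the input length, saturating at 6. Each combined state is a pair, one component from each; accept when both components accept.
A 13-state machine:
          0    1  
>  q0     q1   q2 
   q1     q3   q3 
   q2     q4   q3 
   q3     q5   q5 
   q4     q6   q6 
   q5     q7   q7 
   q6     q8   q8 
   q7     q9   q9 
   q8    q10  q10 
   q9    q11  q11 
 * q10   q12  q12 
   q11   q11  q11 
 * q12   q12  q12 
(> = start, * = accepting)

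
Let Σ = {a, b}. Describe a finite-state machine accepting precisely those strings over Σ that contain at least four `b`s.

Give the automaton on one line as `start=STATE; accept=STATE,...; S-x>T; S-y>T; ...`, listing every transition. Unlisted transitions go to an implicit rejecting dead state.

Only the number of `b`s matters, and only up to 5. Make a chain q0 → q1 → q2 → q3 → q4 → q5 advanced by each `b` (with q5 absorbing); every other symbol self-loops. The accepting set is {q4, q5}.
With 6 states:
        a   b  
>  q0   q0  q1 
   q1   q1  q2 
   q2   q2  q3 
   q3   q3  q4 
 * q4   q4  q5 
 * q5   q5  q5 
(> = start, * = accepting)

start=q0; accept=q4,q5; q0-a>q0; q0-b>q1; q1-a>q1; q1-b>q2; q2-a>q2; q2-b>q3; q3-a>q3; q3-b>q4; q4-a>q4; q4-b>q5; q5-a>q5; q5-b>q5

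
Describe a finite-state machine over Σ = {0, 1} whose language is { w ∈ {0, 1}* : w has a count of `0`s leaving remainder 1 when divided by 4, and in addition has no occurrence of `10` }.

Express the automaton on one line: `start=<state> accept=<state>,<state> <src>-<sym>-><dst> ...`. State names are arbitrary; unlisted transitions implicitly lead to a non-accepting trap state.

start=q0 accept=q1,q4 q0-0->q1 q0-1->q2 q1-0->q3 q1-1->q4 q2-0->q2 q2-1->q2 q3-0->q5 q3-1->q2 q4-0->q2 q4-1->q4 q5-0->q0 q5-1->q2

Handle the two conditions separately and then intersect. One (4 states) tracks the count of `0`s modulo 4; the other (3 states) tracks partial matches of the forbidden pattern `10`. Each combined state is a pair, one component from each; accept when both components accept. Minimizing collapses redundant product states.
        0   1  
>  q0   q1  q2 
 * q1   q3  q4 
   q2   q2  q2 
   q3   q5  q2 
 * q4   q2  q4 
   q5   q0  q2 
(> = start, * = accepting)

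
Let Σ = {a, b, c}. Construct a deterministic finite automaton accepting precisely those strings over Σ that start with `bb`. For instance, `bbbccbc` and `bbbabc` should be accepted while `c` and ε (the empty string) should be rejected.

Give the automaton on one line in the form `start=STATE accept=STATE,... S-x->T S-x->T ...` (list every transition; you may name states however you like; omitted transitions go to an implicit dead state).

start=s0 accept=s2 s0-a->s3 s0-b->s1 s0-c->s3 s1-a->s3 s1-b->s2 s1-c->s3 s2-a->s2 s2-b->s2 s2-c->s2 s3-a->s3 s3-b->s3 s3-c->s3

Walk along `bb` while the input agrees: from s0 take `b` to s1, and so on. Any deviation drops to the rejecting sink s3. Once s2 is reached the prefix is confirmed and every continuation is accepted.
With 4 states:
        a   b   c  
>  s0   s3  s1  s3 
   s1   s3  s2  s3 
 * s2   s2  s2  s2 
   s3   s3  s3  s3 
(> = start, * = accepting)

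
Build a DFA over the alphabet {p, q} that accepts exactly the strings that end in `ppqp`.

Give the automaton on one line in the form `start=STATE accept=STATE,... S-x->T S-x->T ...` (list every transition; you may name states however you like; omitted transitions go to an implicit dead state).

Let each state record the length of the longest suffix of the input read so far that is also a prefix of `ppqp`. S1 means the last symbol is `p`; S2 means the last 2 symbols are `pp`; S3 means the last 3 symbols are `ppq`; S4 means the last 4 symbols are `ppqp`. Accept only at S4, where the string currently ends in `ppqp`.
5 states suffice.
        p   q  
>  S0   S1  S0 
   S1   S2  S0 
   S2   S2  S3 
   S3   S4  S0 
 * S4   S2  S0 
(> = start, * = accepting)

start=S0 accept=S4 S0-p->S1 S0-q->S0 S1-p->S2 S1-q->S0 S2-p->S2 S2-q->S3 S3-p->S4 S3-q->S0 S4-p->S2 S4-q->S0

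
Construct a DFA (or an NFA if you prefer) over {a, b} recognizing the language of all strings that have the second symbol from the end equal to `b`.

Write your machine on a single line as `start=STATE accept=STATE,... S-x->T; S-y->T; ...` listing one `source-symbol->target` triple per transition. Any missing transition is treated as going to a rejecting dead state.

Because acceptance depends on a position counted from the end, the machine has to buffer the most recent 2 symbols. Make each state the string of the last up-to-2 symbols read; on input `x` shift the window left and append `x`. Accept when the buffered window has length 2 and begins with `b`.
With 7 states:
        a   b  
>  q0   q1  q2 
   q1   q3  q4 
   q2   q5  q6 
   q3   q3  q4 
   q4   q5  q6 
 * q5   q3  q4 
 * q6   q5  q6 
(> = start, * = accepting)

start=q0; accept=q5,q6; q0-a->q1; q0-b->q2; q1-a->q3; q1-b->q4; q2-a->q5; q2-b->q6; q3-a->q3; q3-b->q4; q4-a->q5; q4-b->q6; q5-a->q3; q5-b->q4; q6-a->q5; q6-b->q6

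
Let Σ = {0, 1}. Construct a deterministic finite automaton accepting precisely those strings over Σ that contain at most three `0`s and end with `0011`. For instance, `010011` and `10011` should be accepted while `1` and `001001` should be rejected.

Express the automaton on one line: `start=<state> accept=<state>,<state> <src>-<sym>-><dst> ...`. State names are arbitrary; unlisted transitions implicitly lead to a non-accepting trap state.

Handle the two conditions separately and then intersect. One (5 states) tracks the count of `0`s, saturating at 4; the other (5 states) tracks how much of the suffix `0011` has currently been matched. Each combined state is a pair, one component from each; accept when both components accept. Minimizing collapses redundant product states.
With 9 states:
        0   1  
>  q0   q1  q0 
   q1   q2  q3 
   q2   q4  q5 
   q3   q6  q3 
   q4   q7  q5 
   q5   q7  q8 
   q6   q4  q7 
   q7   q7  q7 
 * q8   q7  q7 
(> = start, * = accepting)

start=q0 accept=q8 q0-0->q1 q0-1->q0 q1-0->q2 q1-1->q3 q2-0->q4 q2-1->q5 q3-0->q6 q3-1->q3 q4-0->q7 q4-1->q5 q5-0->q7 q5-1->q8 q6-0->q4 q6-1->q7 q7-0->q7 q7-1->q7 q8-0->q7 q8-1->q7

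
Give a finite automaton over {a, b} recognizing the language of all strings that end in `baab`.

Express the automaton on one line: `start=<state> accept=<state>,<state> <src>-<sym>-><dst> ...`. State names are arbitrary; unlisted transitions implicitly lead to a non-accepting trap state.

Remember how much of `baab` the current input suffix matches. State S0 means no match yet; S1 means the last symbol is `b`; S2 means the last 2 symbols are `ba`; S3 means the last 3 symbols are `baa`; S4 means the last 4 symbols are `baab`. Only S4 accepts. On a mismatch, fall back to the longest proper suffix that is still a prefix of `baab`.
A 5-state machine:
        a   b  
>  S0   S0  S1 
   S1   S2  S1 
   S2   S3  S1 
   S3   S0  S4 
 * S4   S2  S1 
(> = start, * = accepting)

start=S0 accept=S4 S0-a->S0 S0-b->S1 S1-a->S2 S1-b->S1 S2-a->S3 S2-b->S1 S3-a->S0 S3-b->S4 S4-a->S2 S4-b->S1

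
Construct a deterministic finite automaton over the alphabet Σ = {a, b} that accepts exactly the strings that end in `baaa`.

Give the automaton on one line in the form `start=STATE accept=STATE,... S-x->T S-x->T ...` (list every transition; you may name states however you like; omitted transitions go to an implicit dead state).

Let each state record the length of the longest suffix of the input read so far that is also a prefix of `baaa`. q1 means the last symbol is `b`; q2 means the last 2 symbols are `ba`; q3 means the last 3 symbols are `baa`; q4 means the last 4 symbols are `baaa`. Accept only at q4, where the string currently ends in `baaa`.
        a   b  
>  q0   q0  q1 
   q1   q2  q1 
   q2   q3  q1 
   q3   q4  q1 
 * q4   q0  q1 
(> = start, * = accepting)

start=q0 accept=q4 q0-a->q0 q0-b->q1 q1-a->q2 q1-b->q1 q2-a->q3 q2-b->q1 q3-a->q4 q3-b->q1 q4-a->q0 q4-b->q1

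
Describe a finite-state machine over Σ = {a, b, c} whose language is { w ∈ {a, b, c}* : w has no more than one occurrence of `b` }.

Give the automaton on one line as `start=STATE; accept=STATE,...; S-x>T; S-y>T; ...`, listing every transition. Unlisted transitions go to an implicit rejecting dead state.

Count `b`s, saturating at 2: state S0 means no `b` yet, S1 means one `b` seen, S2 means more than one. Each `b` increments (capped at S2); other symbols loop. Accept from {S0, S1}.
A 3-state machine:
        a   b   c  
>* S0   S0  S1  S0 
 * S1   S1  S2  S1 
   S2   S2  S2  S2 
(> = start, * = accepting)

start=S0; accept=S0,S1; S0-a>S0; S0-b>S1; S0-c>S0; S1-a>S1; S1-b>S2; S1-c>S1; S2-a>S2; S2-b>S2; S2-c>S2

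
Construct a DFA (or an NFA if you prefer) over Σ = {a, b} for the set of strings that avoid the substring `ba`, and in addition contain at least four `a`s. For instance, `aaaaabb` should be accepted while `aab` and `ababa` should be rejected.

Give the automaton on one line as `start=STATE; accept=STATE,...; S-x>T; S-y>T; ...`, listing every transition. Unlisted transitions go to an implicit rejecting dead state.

Build one automaton per condition and run them in lockstep. One (3 states) tracks partial matches of the forbidden pattern `ba`; the other (6 states) tracks the count of `a`s, saturating at 5. Each combined state is a pair, one component from each; accept when both components accept. After merging equivalent states the machine shrinks.
        a   b  
>  q0   q1  q2 
   q1   q3  q2 
   q2   q2  q2 
   q3   q4  q2 
   q4   q5  q2 
 * q5   q5  q6 
 * q6   q2  q6 
(> = start, * = accepting)

start=q0; accept=q5,q6; q0-a>q1; q0-b>q2; q1-a>q3; q1-b>q2; q2-a>q2; q2-b>q2; q3-a>q4; q3-b>q2; q4-a>q5; q4-b>q2; q5-a>q5; q5-b>q6; q6-a>q2; q6-b>q6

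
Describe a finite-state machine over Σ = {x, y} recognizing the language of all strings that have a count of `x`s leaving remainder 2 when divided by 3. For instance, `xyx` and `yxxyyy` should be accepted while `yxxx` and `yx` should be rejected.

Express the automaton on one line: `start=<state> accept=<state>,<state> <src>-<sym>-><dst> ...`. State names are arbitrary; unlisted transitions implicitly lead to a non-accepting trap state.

Keep the running count of `x`s modulo 3: each `x` advances along the cycle s0 → s1 → s2 → s0 while other symbols loop. Accept at s2.
With 3 states:
        x   y  
>  s0   s1  s0 
   s1   s2  s1 
 * s2   s0  s2 
(> = start, * = accepting)

start=s0 accept=s2 s0-x->s1 s0-y->s0 s1-x->s2 s1-y->s1 s2-x->s0 s2-y->s2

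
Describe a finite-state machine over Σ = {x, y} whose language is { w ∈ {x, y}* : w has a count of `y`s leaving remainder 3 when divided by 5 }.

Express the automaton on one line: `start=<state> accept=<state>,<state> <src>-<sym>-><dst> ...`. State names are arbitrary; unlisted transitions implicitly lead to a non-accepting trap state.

The only thing that matters is how many `y`s have appeared, reduced mod 5. Use one state per residue: S0 for 0, …, S4 for 4. Reading `y` moves to the next residue; anything else stays put. S3 is accepting.
        x   y  
>  S0   S0  S1 
   S1   S1  S2 
   S2   S2  S3 
 * S3   S3  S4 
   S4   S4  S0 
(> = start, * = accepting)

start=S0 accept=S3 S0-x->S0 S0-y->S1 S1-x->S1 S1-y->S2 S2-x->S2 S2-y->S3 S3-x->S3 S3-y->S4 S4-x->S4 S4-y->S0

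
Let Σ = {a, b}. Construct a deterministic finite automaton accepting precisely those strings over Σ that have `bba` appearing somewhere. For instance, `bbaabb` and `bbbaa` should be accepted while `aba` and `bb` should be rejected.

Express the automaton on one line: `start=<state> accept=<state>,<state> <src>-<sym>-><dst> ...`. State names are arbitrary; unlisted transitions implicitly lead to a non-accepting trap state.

States s0..s2 record the length of the longest prefix of `bba` that matches the current input suffix. Reaching s3 means `bba` has been seen, and we stay there forever. Accept from s3.
A 4-state machine:
        a   b  
>  s0   s0  s1 
   s1   s0  s2 
   s2   s3  s2 
 * s3   s3  s3 
(> = start, * = accepting)

start=s0 accept=s3 s0-a->s0 s0-b->s1 s1-a->s0 s1-b->s2 s2-a->s3 s2-b->s2 s3-a->s3 s3-b->s3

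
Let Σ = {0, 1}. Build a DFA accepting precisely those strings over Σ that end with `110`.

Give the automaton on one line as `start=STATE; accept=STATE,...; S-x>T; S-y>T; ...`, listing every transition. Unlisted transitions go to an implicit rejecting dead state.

Let each state record the length of the longest suffix of the input read so far that is also a prefix of `110`. q1 means the last symbol is `1`; q2 means the last 2 symbols are `11`; q3 means the last 3 symbols are `110`. Accept only at q3, where the string currently ends in `110`.
        0   1  
>  q0   q0  q1 
   q1   q0  q2 
   q2   q3  q2 
 * q3   q0  q1 
(> = start, * = accepting)

start=q0; accept=q3; q0-0>q0; q0-1>q1; q1-0>q0; q1-1>q2; q2-0>q3; q2-1>q2; q3-0>q0; q3-1>q1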